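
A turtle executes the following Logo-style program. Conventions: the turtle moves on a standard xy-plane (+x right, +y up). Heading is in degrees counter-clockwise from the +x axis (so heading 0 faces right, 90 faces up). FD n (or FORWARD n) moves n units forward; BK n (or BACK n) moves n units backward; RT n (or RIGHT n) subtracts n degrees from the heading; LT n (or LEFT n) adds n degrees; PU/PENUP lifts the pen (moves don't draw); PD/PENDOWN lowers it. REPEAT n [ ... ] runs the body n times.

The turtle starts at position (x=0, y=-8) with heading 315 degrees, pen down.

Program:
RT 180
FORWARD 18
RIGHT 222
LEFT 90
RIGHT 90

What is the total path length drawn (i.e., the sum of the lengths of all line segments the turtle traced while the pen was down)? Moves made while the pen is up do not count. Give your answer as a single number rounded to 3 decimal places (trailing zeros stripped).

Answer: 18

Derivation:
Executing turtle program step by step:
Start: pos=(0,-8), heading=315, pen down
RT 180: heading 315 -> 135
FD 18: (0,-8) -> (-12.728,4.728) [heading=135, draw]
RT 222: heading 135 -> 273
LT 90: heading 273 -> 3
RT 90: heading 3 -> 273
Final: pos=(-12.728,4.728), heading=273, 1 segment(s) drawn

Segment lengths:
  seg 1: (0,-8) -> (-12.728,4.728), length = 18
Total = 18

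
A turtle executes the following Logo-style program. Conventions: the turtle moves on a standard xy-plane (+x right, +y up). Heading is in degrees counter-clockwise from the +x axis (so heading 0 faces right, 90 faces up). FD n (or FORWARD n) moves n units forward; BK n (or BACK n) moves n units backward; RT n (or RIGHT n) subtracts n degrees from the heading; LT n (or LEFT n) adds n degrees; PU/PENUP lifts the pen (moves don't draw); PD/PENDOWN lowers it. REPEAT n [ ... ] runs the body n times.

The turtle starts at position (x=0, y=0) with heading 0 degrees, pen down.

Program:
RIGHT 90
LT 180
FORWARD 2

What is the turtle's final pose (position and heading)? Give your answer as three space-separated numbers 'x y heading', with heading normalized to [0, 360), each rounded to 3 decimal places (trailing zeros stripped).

Answer: 0 2 90

Derivation:
Executing turtle program step by step:
Start: pos=(0,0), heading=0, pen down
RT 90: heading 0 -> 270
LT 180: heading 270 -> 90
FD 2: (0,0) -> (0,2) [heading=90, draw]
Final: pos=(0,2), heading=90, 1 segment(s) drawn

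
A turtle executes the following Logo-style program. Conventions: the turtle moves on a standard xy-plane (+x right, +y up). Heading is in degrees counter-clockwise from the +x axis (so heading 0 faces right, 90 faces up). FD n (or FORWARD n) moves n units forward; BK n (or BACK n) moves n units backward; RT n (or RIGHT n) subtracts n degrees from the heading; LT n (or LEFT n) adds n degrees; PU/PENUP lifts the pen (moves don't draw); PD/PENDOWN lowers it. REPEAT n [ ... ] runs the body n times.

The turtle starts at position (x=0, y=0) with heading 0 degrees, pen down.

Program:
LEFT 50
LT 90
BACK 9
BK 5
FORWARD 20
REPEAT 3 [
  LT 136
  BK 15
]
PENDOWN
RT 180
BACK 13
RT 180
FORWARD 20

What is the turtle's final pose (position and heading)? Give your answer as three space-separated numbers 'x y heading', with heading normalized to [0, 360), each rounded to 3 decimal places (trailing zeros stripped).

Executing turtle program step by step:
Start: pos=(0,0), heading=0, pen down
LT 50: heading 0 -> 50
LT 90: heading 50 -> 140
BK 9: (0,0) -> (6.894,-5.785) [heading=140, draw]
BK 5: (6.894,-5.785) -> (10.725,-8.999) [heading=140, draw]
FD 20: (10.725,-8.999) -> (-4.596,3.857) [heading=140, draw]
REPEAT 3 [
  -- iteration 1/3 --
  LT 136: heading 140 -> 276
  BK 15: (-4.596,3.857) -> (-6.164,18.775) [heading=276, draw]
  -- iteration 2/3 --
  LT 136: heading 276 -> 52
  BK 15: (-6.164,18.775) -> (-15.399,6.954) [heading=52, draw]
  -- iteration 3/3 --
  LT 136: heading 52 -> 188
  BK 15: (-15.399,6.954) -> (-0.545,9.042) [heading=188, draw]
]
PD: pen down
RT 180: heading 188 -> 8
BK 13: (-0.545,9.042) -> (-13.419,7.233) [heading=8, draw]
RT 180: heading 8 -> 188
FD 20: (-13.419,7.233) -> (-33.224,4.449) [heading=188, draw]
Final: pos=(-33.224,4.449), heading=188, 8 segment(s) drawn

Answer: -33.224 4.449 188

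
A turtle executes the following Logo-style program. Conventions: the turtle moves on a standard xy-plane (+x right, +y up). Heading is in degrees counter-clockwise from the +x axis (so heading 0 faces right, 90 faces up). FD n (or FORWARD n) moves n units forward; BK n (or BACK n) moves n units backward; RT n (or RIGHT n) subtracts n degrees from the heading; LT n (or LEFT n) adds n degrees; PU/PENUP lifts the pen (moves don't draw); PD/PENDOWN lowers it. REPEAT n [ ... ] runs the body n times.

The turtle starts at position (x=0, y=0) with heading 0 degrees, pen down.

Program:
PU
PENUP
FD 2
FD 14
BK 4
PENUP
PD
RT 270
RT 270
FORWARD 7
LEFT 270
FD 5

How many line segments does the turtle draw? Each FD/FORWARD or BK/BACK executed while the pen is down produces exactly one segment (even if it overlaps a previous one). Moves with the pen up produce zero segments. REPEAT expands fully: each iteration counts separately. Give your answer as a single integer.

Executing turtle program step by step:
Start: pos=(0,0), heading=0, pen down
PU: pen up
PU: pen up
FD 2: (0,0) -> (2,0) [heading=0, move]
FD 14: (2,0) -> (16,0) [heading=0, move]
BK 4: (16,0) -> (12,0) [heading=0, move]
PU: pen up
PD: pen down
RT 270: heading 0 -> 90
RT 270: heading 90 -> 180
FD 7: (12,0) -> (5,0) [heading=180, draw]
LT 270: heading 180 -> 90
FD 5: (5,0) -> (5,5) [heading=90, draw]
Final: pos=(5,5), heading=90, 2 segment(s) drawn
Segments drawn: 2

Answer: 2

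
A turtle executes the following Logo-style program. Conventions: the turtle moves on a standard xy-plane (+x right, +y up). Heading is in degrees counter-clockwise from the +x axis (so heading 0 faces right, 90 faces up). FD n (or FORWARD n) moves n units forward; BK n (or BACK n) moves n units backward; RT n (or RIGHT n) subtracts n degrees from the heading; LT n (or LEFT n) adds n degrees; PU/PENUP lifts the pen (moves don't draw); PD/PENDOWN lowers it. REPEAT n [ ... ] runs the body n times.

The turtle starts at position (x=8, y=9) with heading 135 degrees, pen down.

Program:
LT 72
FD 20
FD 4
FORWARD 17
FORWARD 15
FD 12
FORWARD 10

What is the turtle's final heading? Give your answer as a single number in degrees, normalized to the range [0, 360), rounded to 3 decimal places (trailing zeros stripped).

Answer: 207

Derivation:
Executing turtle program step by step:
Start: pos=(8,9), heading=135, pen down
LT 72: heading 135 -> 207
FD 20: (8,9) -> (-9.82,-0.08) [heading=207, draw]
FD 4: (-9.82,-0.08) -> (-13.384,-1.896) [heading=207, draw]
FD 17: (-13.384,-1.896) -> (-28.531,-9.614) [heading=207, draw]
FD 15: (-28.531,-9.614) -> (-41.896,-16.423) [heading=207, draw]
FD 12: (-41.896,-16.423) -> (-52.588,-21.871) [heading=207, draw]
FD 10: (-52.588,-21.871) -> (-61.499,-26.411) [heading=207, draw]
Final: pos=(-61.499,-26.411), heading=207, 6 segment(s) drawn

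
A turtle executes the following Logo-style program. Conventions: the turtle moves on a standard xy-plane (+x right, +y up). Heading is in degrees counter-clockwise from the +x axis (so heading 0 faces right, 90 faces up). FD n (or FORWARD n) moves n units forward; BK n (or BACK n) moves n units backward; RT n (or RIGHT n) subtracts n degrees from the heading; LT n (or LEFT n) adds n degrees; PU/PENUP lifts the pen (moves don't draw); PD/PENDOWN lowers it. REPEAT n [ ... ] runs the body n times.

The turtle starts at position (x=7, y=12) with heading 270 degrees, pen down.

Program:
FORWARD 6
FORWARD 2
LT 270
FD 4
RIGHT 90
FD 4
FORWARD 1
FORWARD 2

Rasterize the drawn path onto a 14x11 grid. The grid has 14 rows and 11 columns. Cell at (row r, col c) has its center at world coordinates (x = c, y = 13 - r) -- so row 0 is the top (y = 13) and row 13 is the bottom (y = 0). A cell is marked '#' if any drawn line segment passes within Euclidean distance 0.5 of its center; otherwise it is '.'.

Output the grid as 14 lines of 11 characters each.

Segment 0: (7,12) -> (7,6)
Segment 1: (7,6) -> (7,4)
Segment 2: (7,4) -> (3,4)
Segment 3: (3,4) -> (3,8)
Segment 4: (3,8) -> (3,9)
Segment 5: (3,9) -> (3,11)

Answer: ...........
.......#...
...#...#...
...#...#...
...#...#...
...#...#...
...#...#...
...#...#...
...#...#...
...#####...
...........
...........
...........
...........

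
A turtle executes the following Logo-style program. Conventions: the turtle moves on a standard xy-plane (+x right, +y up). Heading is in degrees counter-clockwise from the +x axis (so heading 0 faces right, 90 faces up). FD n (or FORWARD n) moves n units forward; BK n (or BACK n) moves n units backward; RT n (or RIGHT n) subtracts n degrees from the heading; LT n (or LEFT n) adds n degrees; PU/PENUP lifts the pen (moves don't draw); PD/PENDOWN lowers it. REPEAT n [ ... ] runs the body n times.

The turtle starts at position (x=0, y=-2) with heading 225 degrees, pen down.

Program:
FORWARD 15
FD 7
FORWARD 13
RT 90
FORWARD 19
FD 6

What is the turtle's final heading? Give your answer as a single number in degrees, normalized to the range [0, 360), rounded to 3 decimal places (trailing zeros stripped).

Answer: 135

Derivation:
Executing turtle program step by step:
Start: pos=(0,-2), heading=225, pen down
FD 15: (0,-2) -> (-10.607,-12.607) [heading=225, draw]
FD 7: (-10.607,-12.607) -> (-15.556,-17.556) [heading=225, draw]
FD 13: (-15.556,-17.556) -> (-24.749,-26.749) [heading=225, draw]
RT 90: heading 225 -> 135
FD 19: (-24.749,-26.749) -> (-38.184,-13.314) [heading=135, draw]
FD 6: (-38.184,-13.314) -> (-42.426,-9.071) [heading=135, draw]
Final: pos=(-42.426,-9.071), heading=135, 5 segment(s) drawn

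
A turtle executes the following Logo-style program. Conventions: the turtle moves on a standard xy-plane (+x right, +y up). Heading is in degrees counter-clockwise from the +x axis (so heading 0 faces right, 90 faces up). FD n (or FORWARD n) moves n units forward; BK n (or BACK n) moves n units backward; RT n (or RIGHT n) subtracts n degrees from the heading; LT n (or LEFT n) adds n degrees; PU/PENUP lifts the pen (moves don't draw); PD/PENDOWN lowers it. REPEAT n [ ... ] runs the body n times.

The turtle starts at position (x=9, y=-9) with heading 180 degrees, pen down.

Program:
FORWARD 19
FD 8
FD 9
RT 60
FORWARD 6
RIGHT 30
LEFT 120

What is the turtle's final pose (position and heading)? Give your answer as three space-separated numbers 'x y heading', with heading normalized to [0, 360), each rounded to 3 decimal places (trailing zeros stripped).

Executing turtle program step by step:
Start: pos=(9,-9), heading=180, pen down
FD 19: (9,-9) -> (-10,-9) [heading=180, draw]
FD 8: (-10,-9) -> (-18,-9) [heading=180, draw]
FD 9: (-18,-9) -> (-27,-9) [heading=180, draw]
RT 60: heading 180 -> 120
FD 6: (-27,-9) -> (-30,-3.804) [heading=120, draw]
RT 30: heading 120 -> 90
LT 120: heading 90 -> 210
Final: pos=(-30,-3.804), heading=210, 4 segment(s) drawn

Answer: -30 -3.804 210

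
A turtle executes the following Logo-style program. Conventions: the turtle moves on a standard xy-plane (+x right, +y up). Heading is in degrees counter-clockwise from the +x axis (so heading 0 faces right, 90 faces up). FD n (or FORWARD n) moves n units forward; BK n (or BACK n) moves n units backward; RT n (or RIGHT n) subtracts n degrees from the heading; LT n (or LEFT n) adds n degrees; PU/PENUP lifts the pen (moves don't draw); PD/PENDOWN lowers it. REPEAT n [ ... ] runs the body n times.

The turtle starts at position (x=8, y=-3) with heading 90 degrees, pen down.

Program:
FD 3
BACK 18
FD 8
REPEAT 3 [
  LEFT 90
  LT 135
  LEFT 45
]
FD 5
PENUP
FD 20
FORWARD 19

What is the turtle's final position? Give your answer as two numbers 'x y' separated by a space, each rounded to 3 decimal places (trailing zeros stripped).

Executing turtle program step by step:
Start: pos=(8,-3), heading=90, pen down
FD 3: (8,-3) -> (8,0) [heading=90, draw]
BK 18: (8,0) -> (8,-18) [heading=90, draw]
FD 8: (8,-18) -> (8,-10) [heading=90, draw]
REPEAT 3 [
  -- iteration 1/3 --
  LT 90: heading 90 -> 180
  LT 135: heading 180 -> 315
  LT 45: heading 315 -> 0
  -- iteration 2/3 --
  LT 90: heading 0 -> 90
  LT 135: heading 90 -> 225
  LT 45: heading 225 -> 270
  -- iteration 3/3 --
  LT 90: heading 270 -> 0
  LT 135: heading 0 -> 135
  LT 45: heading 135 -> 180
]
FD 5: (8,-10) -> (3,-10) [heading=180, draw]
PU: pen up
FD 20: (3,-10) -> (-17,-10) [heading=180, move]
FD 19: (-17,-10) -> (-36,-10) [heading=180, move]
Final: pos=(-36,-10), heading=180, 4 segment(s) drawn

Answer: -36 -10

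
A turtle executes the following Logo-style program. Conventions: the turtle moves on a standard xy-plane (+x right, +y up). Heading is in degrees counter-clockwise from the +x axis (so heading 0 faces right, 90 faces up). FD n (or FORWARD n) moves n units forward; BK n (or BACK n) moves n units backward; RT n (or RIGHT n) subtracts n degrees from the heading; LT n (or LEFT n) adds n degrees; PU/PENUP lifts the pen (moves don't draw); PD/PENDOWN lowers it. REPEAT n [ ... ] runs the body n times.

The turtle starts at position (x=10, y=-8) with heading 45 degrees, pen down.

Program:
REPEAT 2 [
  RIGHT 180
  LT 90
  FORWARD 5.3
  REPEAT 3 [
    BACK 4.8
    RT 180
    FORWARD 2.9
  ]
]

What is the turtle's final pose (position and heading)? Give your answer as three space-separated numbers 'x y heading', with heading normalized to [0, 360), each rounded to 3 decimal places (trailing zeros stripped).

Answer: 6.606 -8 225

Derivation:
Executing turtle program step by step:
Start: pos=(10,-8), heading=45, pen down
REPEAT 2 [
  -- iteration 1/2 --
  RT 180: heading 45 -> 225
  LT 90: heading 225 -> 315
  FD 5.3: (10,-8) -> (13.748,-11.748) [heading=315, draw]
  REPEAT 3 [
    -- iteration 1/3 --
    BK 4.8: (13.748,-11.748) -> (10.354,-8.354) [heading=315, draw]
    RT 180: heading 315 -> 135
    FD 2.9: (10.354,-8.354) -> (8.303,-6.303) [heading=135, draw]
    -- iteration 2/3 --
    BK 4.8: (8.303,-6.303) -> (11.697,-9.697) [heading=135, draw]
    RT 180: heading 135 -> 315
    FD 2.9: (11.697,-9.697) -> (13.748,-11.748) [heading=315, draw]
    -- iteration 3/3 --
    BK 4.8: (13.748,-11.748) -> (10.354,-8.354) [heading=315, draw]
    RT 180: heading 315 -> 135
    FD 2.9: (10.354,-8.354) -> (8.303,-6.303) [heading=135, draw]
  ]
  -- iteration 2/2 --
  RT 180: heading 135 -> 315
  LT 90: heading 315 -> 45
  FD 5.3: (8.303,-6.303) -> (12.051,-2.555) [heading=45, draw]
  REPEAT 3 [
    -- iteration 1/3 --
    BK 4.8: (12.051,-2.555) -> (8.656,-5.949) [heading=45, draw]
    RT 180: heading 45 -> 225
    FD 2.9: (8.656,-5.949) -> (6.606,-8) [heading=225, draw]
    -- iteration 2/3 --
    BK 4.8: (6.606,-8) -> (10,-4.606) [heading=225, draw]
    RT 180: heading 225 -> 45
    FD 2.9: (10,-4.606) -> (12.051,-2.555) [heading=45, draw]
    -- iteration 3/3 --
    BK 4.8: (12.051,-2.555) -> (8.656,-5.949) [heading=45, draw]
    RT 180: heading 45 -> 225
    FD 2.9: (8.656,-5.949) -> (6.606,-8) [heading=225, draw]
  ]
]
Final: pos=(6.606,-8), heading=225, 14 segment(s) drawn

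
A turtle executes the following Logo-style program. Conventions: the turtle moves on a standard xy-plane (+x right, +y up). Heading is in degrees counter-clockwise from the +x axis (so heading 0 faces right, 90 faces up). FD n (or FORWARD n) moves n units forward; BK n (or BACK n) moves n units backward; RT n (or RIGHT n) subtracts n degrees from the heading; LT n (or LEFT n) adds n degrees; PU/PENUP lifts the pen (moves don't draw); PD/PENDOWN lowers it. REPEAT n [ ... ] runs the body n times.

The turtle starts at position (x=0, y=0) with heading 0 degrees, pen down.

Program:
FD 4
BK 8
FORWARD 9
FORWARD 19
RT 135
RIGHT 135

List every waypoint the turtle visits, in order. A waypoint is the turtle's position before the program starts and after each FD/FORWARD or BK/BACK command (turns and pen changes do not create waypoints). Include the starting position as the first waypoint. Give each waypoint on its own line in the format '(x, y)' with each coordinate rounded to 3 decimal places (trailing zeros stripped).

Answer: (0, 0)
(4, 0)
(-4, 0)
(5, 0)
(24, 0)

Derivation:
Executing turtle program step by step:
Start: pos=(0,0), heading=0, pen down
FD 4: (0,0) -> (4,0) [heading=0, draw]
BK 8: (4,0) -> (-4,0) [heading=0, draw]
FD 9: (-4,0) -> (5,0) [heading=0, draw]
FD 19: (5,0) -> (24,0) [heading=0, draw]
RT 135: heading 0 -> 225
RT 135: heading 225 -> 90
Final: pos=(24,0), heading=90, 4 segment(s) drawn
Waypoints (5 total):
(0, 0)
(4, 0)
(-4, 0)
(5, 0)
(24, 0)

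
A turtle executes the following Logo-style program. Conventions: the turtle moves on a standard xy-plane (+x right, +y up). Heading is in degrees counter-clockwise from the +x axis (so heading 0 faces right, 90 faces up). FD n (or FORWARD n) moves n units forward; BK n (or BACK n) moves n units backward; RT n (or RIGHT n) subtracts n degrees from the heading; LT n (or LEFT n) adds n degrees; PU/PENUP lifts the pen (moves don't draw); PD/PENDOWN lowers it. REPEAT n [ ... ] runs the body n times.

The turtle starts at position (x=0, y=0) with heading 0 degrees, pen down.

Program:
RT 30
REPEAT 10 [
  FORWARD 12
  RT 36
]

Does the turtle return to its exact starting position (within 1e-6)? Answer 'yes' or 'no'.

Answer: yes

Derivation:
Executing turtle program step by step:
Start: pos=(0,0), heading=0, pen down
RT 30: heading 0 -> 330
REPEAT 10 [
  -- iteration 1/10 --
  FD 12: (0,0) -> (10.392,-6) [heading=330, draw]
  RT 36: heading 330 -> 294
  -- iteration 2/10 --
  FD 12: (10.392,-6) -> (15.273,-16.963) [heading=294, draw]
  RT 36: heading 294 -> 258
  -- iteration 3/10 --
  FD 12: (15.273,-16.963) -> (12.778,-28.7) [heading=258, draw]
  RT 36: heading 258 -> 222
  -- iteration 4/10 --
  FD 12: (12.778,-28.7) -> (3.86,-36.73) [heading=222, draw]
  RT 36: heading 222 -> 186
  -- iteration 5/10 --
  FD 12: (3.86,-36.73) -> (-8.074,-37.984) [heading=186, draw]
  RT 36: heading 186 -> 150
  -- iteration 6/10 --
  FD 12: (-8.074,-37.984) -> (-18.466,-31.984) [heading=150, draw]
  RT 36: heading 150 -> 114
  -- iteration 7/10 --
  FD 12: (-18.466,-31.984) -> (-23.347,-21.022) [heading=114, draw]
  RT 36: heading 114 -> 78
  -- iteration 8/10 --
  FD 12: (-23.347,-21.022) -> (-20.852,-9.284) [heading=78, draw]
  RT 36: heading 78 -> 42
  -- iteration 9/10 --
  FD 12: (-20.852,-9.284) -> (-11.934,-1.254) [heading=42, draw]
  RT 36: heading 42 -> 6
  -- iteration 10/10 --
  FD 12: (-11.934,-1.254) -> (0,0) [heading=6, draw]
  RT 36: heading 6 -> 330
]
Final: pos=(0,0), heading=330, 10 segment(s) drawn

Start position: (0, 0)
Final position: (0, 0)
Distance = 0; < 1e-6 -> CLOSED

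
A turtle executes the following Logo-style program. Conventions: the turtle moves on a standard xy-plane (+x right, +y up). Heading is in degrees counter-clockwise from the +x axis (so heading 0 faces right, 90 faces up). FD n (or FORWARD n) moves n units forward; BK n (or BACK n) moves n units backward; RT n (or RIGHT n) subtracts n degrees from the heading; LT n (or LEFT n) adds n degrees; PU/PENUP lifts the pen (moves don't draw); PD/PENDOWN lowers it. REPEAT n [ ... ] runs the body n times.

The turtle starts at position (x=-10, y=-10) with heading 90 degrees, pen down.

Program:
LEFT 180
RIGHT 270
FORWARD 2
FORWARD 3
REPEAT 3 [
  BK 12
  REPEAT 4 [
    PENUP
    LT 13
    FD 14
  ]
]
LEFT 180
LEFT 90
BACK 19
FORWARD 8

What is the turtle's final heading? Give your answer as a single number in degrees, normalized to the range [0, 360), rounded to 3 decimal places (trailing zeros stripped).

Executing turtle program step by step:
Start: pos=(-10,-10), heading=90, pen down
LT 180: heading 90 -> 270
RT 270: heading 270 -> 0
FD 2: (-10,-10) -> (-8,-10) [heading=0, draw]
FD 3: (-8,-10) -> (-5,-10) [heading=0, draw]
REPEAT 3 [
  -- iteration 1/3 --
  BK 12: (-5,-10) -> (-17,-10) [heading=0, draw]
  REPEAT 4 [
    -- iteration 1/4 --
    PU: pen up
    LT 13: heading 0 -> 13
    FD 14: (-17,-10) -> (-3.359,-6.851) [heading=13, move]
    -- iteration 2/4 --
    PU: pen up
    LT 13: heading 13 -> 26
    FD 14: (-3.359,-6.851) -> (9.224,-0.713) [heading=26, move]
    -- iteration 3/4 --
    PU: pen up
    LT 13: heading 26 -> 39
    FD 14: (9.224,-0.713) -> (20.104,8.097) [heading=39, move]
    -- iteration 4/4 --
    PU: pen up
    LT 13: heading 39 -> 52
    FD 14: (20.104,8.097) -> (28.724,19.129) [heading=52, move]
  ]
  -- iteration 2/3 --
  BK 12: (28.724,19.129) -> (21.336,9.673) [heading=52, move]
  REPEAT 4 [
    -- iteration 1/4 --
    PU: pen up
    LT 13: heading 52 -> 65
    FD 14: (21.336,9.673) -> (27.252,22.361) [heading=65, move]
    -- iteration 2/4 --
    PU: pen up
    LT 13: heading 65 -> 78
    FD 14: (27.252,22.361) -> (30.163,36.055) [heading=78, move]
    -- iteration 3/4 --
    PU: pen up
    LT 13: heading 78 -> 91
    FD 14: (30.163,36.055) -> (29.919,50.053) [heading=91, move]
    -- iteration 4/4 --
    PU: pen up
    LT 13: heading 91 -> 104
    FD 14: (29.919,50.053) -> (26.532,63.637) [heading=104, move]
  ]
  -- iteration 3/3 --
  BK 12: (26.532,63.637) -> (29.435,51.994) [heading=104, move]
  REPEAT 4 [
    -- iteration 1/4 --
    PU: pen up
    LT 13: heading 104 -> 117
    FD 14: (29.435,51.994) -> (23.079,64.468) [heading=117, move]
    -- iteration 2/4 --
    PU: pen up
    LT 13: heading 117 -> 130
    FD 14: (23.079,64.468) -> (14.08,75.193) [heading=130, move]
    -- iteration 3/4 --
    PU: pen up
    LT 13: heading 130 -> 143
    FD 14: (14.08,75.193) -> (2.899,83.618) [heading=143, move]
    -- iteration 4/4 --
    PU: pen up
    LT 13: heading 143 -> 156
    FD 14: (2.899,83.618) -> (-9.891,89.312) [heading=156, move]
  ]
]
LT 180: heading 156 -> 336
LT 90: heading 336 -> 66
BK 19: (-9.891,89.312) -> (-17.619,71.955) [heading=66, move]
FD 8: (-17.619,71.955) -> (-14.365,79.263) [heading=66, move]
Final: pos=(-14.365,79.263), heading=66, 3 segment(s) drawn

Answer: 66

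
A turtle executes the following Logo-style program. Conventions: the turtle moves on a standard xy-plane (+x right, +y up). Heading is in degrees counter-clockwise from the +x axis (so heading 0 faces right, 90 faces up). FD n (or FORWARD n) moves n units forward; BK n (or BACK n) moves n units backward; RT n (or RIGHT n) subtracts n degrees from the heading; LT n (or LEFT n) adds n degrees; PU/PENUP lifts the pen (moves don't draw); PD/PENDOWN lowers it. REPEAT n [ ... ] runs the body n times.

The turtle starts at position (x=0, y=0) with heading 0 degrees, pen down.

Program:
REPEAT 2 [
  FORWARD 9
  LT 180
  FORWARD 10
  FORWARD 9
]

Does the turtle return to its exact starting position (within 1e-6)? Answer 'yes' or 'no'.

Answer: yes

Derivation:
Executing turtle program step by step:
Start: pos=(0,0), heading=0, pen down
REPEAT 2 [
  -- iteration 1/2 --
  FD 9: (0,0) -> (9,0) [heading=0, draw]
  LT 180: heading 0 -> 180
  FD 10: (9,0) -> (-1,0) [heading=180, draw]
  FD 9: (-1,0) -> (-10,0) [heading=180, draw]
  -- iteration 2/2 --
  FD 9: (-10,0) -> (-19,0) [heading=180, draw]
  LT 180: heading 180 -> 0
  FD 10: (-19,0) -> (-9,0) [heading=0, draw]
  FD 9: (-9,0) -> (0,0) [heading=0, draw]
]
Final: pos=(0,0), heading=0, 6 segment(s) drawn

Start position: (0, 0)
Final position: (0, 0)
Distance = 0; < 1e-6 -> CLOSED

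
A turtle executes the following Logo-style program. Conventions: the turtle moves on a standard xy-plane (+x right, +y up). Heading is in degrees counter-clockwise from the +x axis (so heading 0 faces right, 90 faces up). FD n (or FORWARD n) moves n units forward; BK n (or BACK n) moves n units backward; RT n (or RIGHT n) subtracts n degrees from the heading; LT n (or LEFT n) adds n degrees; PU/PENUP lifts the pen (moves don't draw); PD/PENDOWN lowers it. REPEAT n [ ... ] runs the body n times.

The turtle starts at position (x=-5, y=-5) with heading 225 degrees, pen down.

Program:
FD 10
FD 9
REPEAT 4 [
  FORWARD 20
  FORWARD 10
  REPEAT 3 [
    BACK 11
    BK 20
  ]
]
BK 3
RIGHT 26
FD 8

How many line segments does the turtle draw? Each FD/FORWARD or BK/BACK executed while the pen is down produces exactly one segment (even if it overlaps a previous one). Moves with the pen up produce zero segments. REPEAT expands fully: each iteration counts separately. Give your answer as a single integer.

Executing turtle program step by step:
Start: pos=(-5,-5), heading=225, pen down
FD 10: (-5,-5) -> (-12.071,-12.071) [heading=225, draw]
FD 9: (-12.071,-12.071) -> (-18.435,-18.435) [heading=225, draw]
REPEAT 4 [
  -- iteration 1/4 --
  FD 20: (-18.435,-18.435) -> (-32.577,-32.577) [heading=225, draw]
  FD 10: (-32.577,-32.577) -> (-39.648,-39.648) [heading=225, draw]
  REPEAT 3 [
    -- iteration 1/3 --
    BK 11: (-39.648,-39.648) -> (-31.87,-31.87) [heading=225, draw]
    BK 20: (-31.87,-31.87) -> (-17.728,-17.728) [heading=225, draw]
    -- iteration 2/3 --
    BK 11: (-17.728,-17.728) -> (-9.95,-9.95) [heading=225, draw]
    BK 20: (-9.95,-9.95) -> (4.192,4.192) [heading=225, draw]
    -- iteration 3/3 --
    BK 11: (4.192,4.192) -> (11.971,11.971) [heading=225, draw]
    BK 20: (11.971,11.971) -> (26.113,26.113) [heading=225, draw]
  ]
  -- iteration 2/4 --
  FD 20: (26.113,26.113) -> (11.971,11.971) [heading=225, draw]
  FD 10: (11.971,11.971) -> (4.899,4.899) [heading=225, draw]
  REPEAT 3 [
    -- iteration 1/3 --
    BK 11: (4.899,4.899) -> (12.678,12.678) [heading=225, draw]
    BK 20: (12.678,12.678) -> (26.82,26.82) [heading=225, draw]
    -- iteration 2/3 --
    BK 11: (26.82,26.82) -> (34.598,34.598) [heading=225, draw]
    BK 20: (34.598,34.598) -> (48.74,48.74) [heading=225, draw]
    -- iteration 3/3 --
    BK 11: (48.74,48.74) -> (56.518,56.518) [heading=225, draw]
    BK 20: (56.518,56.518) -> (70.66,70.66) [heading=225, draw]
  ]
  -- iteration 3/4 --
  FD 20: (70.66,70.66) -> (56.518,56.518) [heading=225, draw]
  FD 10: (56.518,56.518) -> (49.447,49.447) [heading=225, draw]
  REPEAT 3 [
    -- iteration 1/3 --
    BK 11: (49.447,49.447) -> (57.225,57.225) [heading=225, draw]
    BK 20: (57.225,57.225) -> (71.368,71.368) [heading=225, draw]
    -- iteration 2/3 --
    BK 11: (71.368,71.368) -> (79.146,79.146) [heading=225, draw]
    BK 20: (79.146,79.146) -> (93.288,93.288) [heading=225, draw]
    -- iteration 3/3 --
    BK 11: (93.288,93.288) -> (101.066,101.066) [heading=225, draw]
    BK 20: (101.066,101.066) -> (115.208,115.208) [heading=225, draw]
  ]
  -- iteration 4/4 --
  FD 20: (115.208,115.208) -> (101.066,101.066) [heading=225, draw]
  FD 10: (101.066,101.066) -> (93.995,93.995) [heading=225, draw]
  REPEAT 3 [
    -- iteration 1/3 --
    BK 11: (93.995,93.995) -> (101.773,101.773) [heading=225, draw]
    BK 20: (101.773,101.773) -> (115.915,115.915) [heading=225, draw]
    -- iteration 2/3 --
    BK 11: (115.915,115.915) -> (123.693,123.693) [heading=225, draw]
    BK 20: (123.693,123.693) -> (137.836,137.836) [heading=225, draw]
    -- iteration 3/3 --
    BK 11: (137.836,137.836) -> (145.614,145.614) [heading=225, draw]
    BK 20: (145.614,145.614) -> (159.756,159.756) [heading=225, draw]
  ]
]
BK 3: (159.756,159.756) -> (161.877,161.877) [heading=225, draw]
RT 26: heading 225 -> 199
FD 8: (161.877,161.877) -> (154.313,159.273) [heading=199, draw]
Final: pos=(154.313,159.273), heading=199, 36 segment(s) drawn
Segments drawn: 36

Answer: 36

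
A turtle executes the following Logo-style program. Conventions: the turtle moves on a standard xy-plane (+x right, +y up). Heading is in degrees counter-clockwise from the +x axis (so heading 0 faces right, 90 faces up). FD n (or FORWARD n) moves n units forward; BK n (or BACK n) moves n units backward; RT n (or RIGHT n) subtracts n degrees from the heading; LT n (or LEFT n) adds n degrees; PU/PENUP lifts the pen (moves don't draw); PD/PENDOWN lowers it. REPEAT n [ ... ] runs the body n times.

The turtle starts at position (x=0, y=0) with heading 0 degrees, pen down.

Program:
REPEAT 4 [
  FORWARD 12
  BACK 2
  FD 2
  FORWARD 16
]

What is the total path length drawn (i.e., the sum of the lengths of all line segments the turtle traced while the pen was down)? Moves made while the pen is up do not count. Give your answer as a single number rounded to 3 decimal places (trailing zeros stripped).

Answer: 128

Derivation:
Executing turtle program step by step:
Start: pos=(0,0), heading=0, pen down
REPEAT 4 [
  -- iteration 1/4 --
  FD 12: (0,0) -> (12,0) [heading=0, draw]
  BK 2: (12,0) -> (10,0) [heading=0, draw]
  FD 2: (10,0) -> (12,0) [heading=0, draw]
  FD 16: (12,0) -> (28,0) [heading=0, draw]
  -- iteration 2/4 --
  FD 12: (28,0) -> (40,0) [heading=0, draw]
  BK 2: (40,0) -> (38,0) [heading=0, draw]
  FD 2: (38,0) -> (40,0) [heading=0, draw]
  FD 16: (40,0) -> (56,0) [heading=0, draw]
  -- iteration 3/4 --
  FD 12: (56,0) -> (68,0) [heading=0, draw]
  BK 2: (68,0) -> (66,0) [heading=0, draw]
  FD 2: (66,0) -> (68,0) [heading=0, draw]
  FD 16: (68,0) -> (84,0) [heading=0, draw]
  -- iteration 4/4 --
  FD 12: (84,0) -> (96,0) [heading=0, draw]
  BK 2: (96,0) -> (94,0) [heading=0, draw]
  FD 2: (94,0) -> (96,0) [heading=0, draw]
  FD 16: (96,0) -> (112,0) [heading=0, draw]
]
Final: pos=(112,0), heading=0, 16 segment(s) drawn

Segment lengths:
  seg 1: (0,0) -> (12,0), length = 12
  seg 2: (12,0) -> (10,0), length = 2
  seg 3: (10,0) -> (12,0), length = 2
  seg 4: (12,0) -> (28,0), length = 16
  seg 5: (28,0) -> (40,0), length = 12
  seg 6: (40,0) -> (38,0), length = 2
  seg 7: (38,0) -> (40,0), length = 2
  seg 8: (40,0) -> (56,0), length = 16
  seg 9: (56,0) -> (68,0), length = 12
  seg 10: (68,0) -> (66,0), length = 2
  seg 11: (66,0) -> (68,0), length = 2
  seg 12: (68,0) -> (84,0), length = 16
  seg 13: (84,0) -> (96,0), length = 12
  seg 14: (96,0) -> (94,0), length = 2
  seg 15: (94,0) -> (96,0), length = 2
  seg 16: (96,0) -> (112,0), length = 16
Total = 128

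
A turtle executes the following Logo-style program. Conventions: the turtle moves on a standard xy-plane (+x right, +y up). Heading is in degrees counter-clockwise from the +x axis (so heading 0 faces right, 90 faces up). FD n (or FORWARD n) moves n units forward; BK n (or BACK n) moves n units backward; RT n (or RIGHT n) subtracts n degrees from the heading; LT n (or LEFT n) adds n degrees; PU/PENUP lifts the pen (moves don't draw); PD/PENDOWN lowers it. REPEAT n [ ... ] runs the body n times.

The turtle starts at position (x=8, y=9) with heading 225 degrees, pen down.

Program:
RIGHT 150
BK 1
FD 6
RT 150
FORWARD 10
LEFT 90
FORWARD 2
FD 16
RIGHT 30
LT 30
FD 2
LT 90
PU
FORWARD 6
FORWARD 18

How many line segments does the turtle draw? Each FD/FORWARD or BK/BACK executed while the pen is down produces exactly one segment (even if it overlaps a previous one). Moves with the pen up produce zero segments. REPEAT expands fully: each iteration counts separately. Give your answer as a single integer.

Executing turtle program step by step:
Start: pos=(8,9), heading=225, pen down
RT 150: heading 225 -> 75
BK 1: (8,9) -> (7.741,8.034) [heading=75, draw]
FD 6: (7.741,8.034) -> (9.294,13.83) [heading=75, draw]
RT 150: heading 75 -> 285
FD 10: (9.294,13.83) -> (11.882,4.17) [heading=285, draw]
LT 90: heading 285 -> 15
FD 2: (11.882,4.17) -> (13.814,4.688) [heading=15, draw]
FD 16: (13.814,4.688) -> (29.269,8.829) [heading=15, draw]
RT 30: heading 15 -> 345
LT 30: heading 345 -> 15
FD 2: (29.269,8.829) -> (31.201,9.347) [heading=15, draw]
LT 90: heading 15 -> 105
PU: pen up
FD 6: (31.201,9.347) -> (29.648,15.142) [heading=105, move]
FD 18: (29.648,15.142) -> (24.989,32.529) [heading=105, move]
Final: pos=(24.989,32.529), heading=105, 6 segment(s) drawn
Segments drawn: 6

Answer: 6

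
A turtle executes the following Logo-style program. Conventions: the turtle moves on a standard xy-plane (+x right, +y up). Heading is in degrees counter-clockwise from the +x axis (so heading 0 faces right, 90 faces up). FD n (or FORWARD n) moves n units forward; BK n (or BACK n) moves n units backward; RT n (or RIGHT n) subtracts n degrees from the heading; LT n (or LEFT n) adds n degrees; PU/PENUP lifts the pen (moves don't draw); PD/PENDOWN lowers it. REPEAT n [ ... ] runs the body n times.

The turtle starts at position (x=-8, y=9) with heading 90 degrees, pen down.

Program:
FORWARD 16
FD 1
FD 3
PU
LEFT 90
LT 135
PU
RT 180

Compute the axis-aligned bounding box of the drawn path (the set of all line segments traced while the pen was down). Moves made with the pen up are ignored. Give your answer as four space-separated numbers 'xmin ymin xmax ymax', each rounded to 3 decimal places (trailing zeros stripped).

Answer: -8 9 -8 29

Derivation:
Executing turtle program step by step:
Start: pos=(-8,9), heading=90, pen down
FD 16: (-8,9) -> (-8,25) [heading=90, draw]
FD 1: (-8,25) -> (-8,26) [heading=90, draw]
FD 3: (-8,26) -> (-8,29) [heading=90, draw]
PU: pen up
LT 90: heading 90 -> 180
LT 135: heading 180 -> 315
PU: pen up
RT 180: heading 315 -> 135
Final: pos=(-8,29), heading=135, 3 segment(s) drawn

Segment endpoints: x in {-8, -8}, y in {9, 25, 26, 29}
xmin=-8, ymin=9, xmax=-8, ymax=29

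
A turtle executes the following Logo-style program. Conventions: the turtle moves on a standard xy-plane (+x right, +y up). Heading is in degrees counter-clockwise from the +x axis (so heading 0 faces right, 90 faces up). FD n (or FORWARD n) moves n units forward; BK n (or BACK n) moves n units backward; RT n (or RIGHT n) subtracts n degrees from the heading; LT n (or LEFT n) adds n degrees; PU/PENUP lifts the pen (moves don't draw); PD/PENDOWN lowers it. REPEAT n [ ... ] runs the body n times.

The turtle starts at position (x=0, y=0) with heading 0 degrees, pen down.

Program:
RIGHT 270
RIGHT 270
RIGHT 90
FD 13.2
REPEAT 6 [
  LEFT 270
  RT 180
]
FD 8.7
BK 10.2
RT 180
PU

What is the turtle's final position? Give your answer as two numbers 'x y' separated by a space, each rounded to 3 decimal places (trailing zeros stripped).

Executing turtle program step by step:
Start: pos=(0,0), heading=0, pen down
RT 270: heading 0 -> 90
RT 270: heading 90 -> 180
RT 90: heading 180 -> 90
FD 13.2: (0,0) -> (0,13.2) [heading=90, draw]
REPEAT 6 [
  -- iteration 1/6 --
  LT 270: heading 90 -> 0
  RT 180: heading 0 -> 180
  -- iteration 2/6 --
  LT 270: heading 180 -> 90
  RT 180: heading 90 -> 270
  -- iteration 3/6 --
  LT 270: heading 270 -> 180
  RT 180: heading 180 -> 0
  -- iteration 4/6 --
  LT 270: heading 0 -> 270
  RT 180: heading 270 -> 90
  -- iteration 5/6 --
  LT 270: heading 90 -> 0
  RT 180: heading 0 -> 180
  -- iteration 6/6 --
  LT 270: heading 180 -> 90
  RT 180: heading 90 -> 270
]
FD 8.7: (0,13.2) -> (0,4.5) [heading=270, draw]
BK 10.2: (0,4.5) -> (0,14.7) [heading=270, draw]
RT 180: heading 270 -> 90
PU: pen up
Final: pos=(0,14.7), heading=90, 3 segment(s) drawn

Answer: 0 14.7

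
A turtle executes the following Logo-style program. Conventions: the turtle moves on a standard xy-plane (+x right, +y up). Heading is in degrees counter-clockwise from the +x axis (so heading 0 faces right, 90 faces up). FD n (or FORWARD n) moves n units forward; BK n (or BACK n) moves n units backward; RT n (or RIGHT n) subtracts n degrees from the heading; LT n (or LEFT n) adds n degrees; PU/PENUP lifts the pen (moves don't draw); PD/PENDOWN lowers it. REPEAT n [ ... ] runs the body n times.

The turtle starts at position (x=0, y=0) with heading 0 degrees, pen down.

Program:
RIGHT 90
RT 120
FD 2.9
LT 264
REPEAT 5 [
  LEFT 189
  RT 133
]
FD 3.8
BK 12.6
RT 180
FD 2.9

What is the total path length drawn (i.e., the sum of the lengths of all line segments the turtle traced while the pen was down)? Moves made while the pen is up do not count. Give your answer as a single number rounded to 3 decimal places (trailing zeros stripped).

Executing turtle program step by step:
Start: pos=(0,0), heading=0, pen down
RT 90: heading 0 -> 270
RT 120: heading 270 -> 150
FD 2.9: (0,0) -> (-2.511,1.45) [heading=150, draw]
LT 264: heading 150 -> 54
REPEAT 5 [
  -- iteration 1/5 --
  LT 189: heading 54 -> 243
  RT 133: heading 243 -> 110
  -- iteration 2/5 --
  LT 189: heading 110 -> 299
  RT 133: heading 299 -> 166
  -- iteration 3/5 --
  LT 189: heading 166 -> 355
  RT 133: heading 355 -> 222
  -- iteration 4/5 --
  LT 189: heading 222 -> 51
  RT 133: heading 51 -> 278
  -- iteration 5/5 --
  LT 189: heading 278 -> 107
  RT 133: heading 107 -> 334
]
FD 3.8: (-2.511,1.45) -> (0.904,-0.216) [heading=334, draw]
BK 12.6: (0.904,-0.216) -> (-10.421,5.308) [heading=334, draw]
RT 180: heading 334 -> 154
FD 2.9: (-10.421,5.308) -> (-13.027,6.579) [heading=154, draw]
Final: pos=(-13.027,6.579), heading=154, 4 segment(s) drawn

Segment lengths:
  seg 1: (0,0) -> (-2.511,1.45), length = 2.9
  seg 2: (-2.511,1.45) -> (0.904,-0.216), length = 3.8
  seg 3: (0.904,-0.216) -> (-10.421,5.308), length = 12.6
  seg 4: (-10.421,5.308) -> (-13.027,6.579), length = 2.9
Total = 22.2

Answer: 22.2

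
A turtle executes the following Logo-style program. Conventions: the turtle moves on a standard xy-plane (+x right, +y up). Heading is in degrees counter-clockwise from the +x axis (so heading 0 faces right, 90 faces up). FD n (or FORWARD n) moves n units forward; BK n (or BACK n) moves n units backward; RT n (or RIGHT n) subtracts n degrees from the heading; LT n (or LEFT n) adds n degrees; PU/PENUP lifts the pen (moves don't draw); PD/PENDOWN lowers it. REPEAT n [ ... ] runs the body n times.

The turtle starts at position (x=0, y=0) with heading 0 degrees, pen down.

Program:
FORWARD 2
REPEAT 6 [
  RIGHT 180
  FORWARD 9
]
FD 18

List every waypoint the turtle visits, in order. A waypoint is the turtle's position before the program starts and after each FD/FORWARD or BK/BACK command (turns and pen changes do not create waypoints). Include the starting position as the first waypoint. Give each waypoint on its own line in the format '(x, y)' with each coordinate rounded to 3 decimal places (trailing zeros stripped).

Executing turtle program step by step:
Start: pos=(0,0), heading=0, pen down
FD 2: (0,0) -> (2,0) [heading=0, draw]
REPEAT 6 [
  -- iteration 1/6 --
  RT 180: heading 0 -> 180
  FD 9: (2,0) -> (-7,0) [heading=180, draw]
  -- iteration 2/6 --
  RT 180: heading 180 -> 0
  FD 9: (-7,0) -> (2,0) [heading=0, draw]
  -- iteration 3/6 --
  RT 180: heading 0 -> 180
  FD 9: (2,0) -> (-7,0) [heading=180, draw]
  -- iteration 4/6 --
  RT 180: heading 180 -> 0
  FD 9: (-7,0) -> (2,0) [heading=0, draw]
  -- iteration 5/6 --
  RT 180: heading 0 -> 180
  FD 9: (2,0) -> (-7,0) [heading=180, draw]
  -- iteration 6/6 --
  RT 180: heading 180 -> 0
  FD 9: (-7,0) -> (2,0) [heading=0, draw]
]
FD 18: (2,0) -> (20,0) [heading=0, draw]
Final: pos=(20,0), heading=0, 8 segment(s) drawn
Waypoints (9 total):
(0, 0)
(2, 0)
(-7, 0)
(2, 0)
(-7, 0)
(2, 0)
(-7, 0)
(2, 0)
(20, 0)

Answer: (0, 0)
(2, 0)
(-7, 0)
(2, 0)
(-7, 0)
(2, 0)
(-7, 0)
(2, 0)
(20, 0)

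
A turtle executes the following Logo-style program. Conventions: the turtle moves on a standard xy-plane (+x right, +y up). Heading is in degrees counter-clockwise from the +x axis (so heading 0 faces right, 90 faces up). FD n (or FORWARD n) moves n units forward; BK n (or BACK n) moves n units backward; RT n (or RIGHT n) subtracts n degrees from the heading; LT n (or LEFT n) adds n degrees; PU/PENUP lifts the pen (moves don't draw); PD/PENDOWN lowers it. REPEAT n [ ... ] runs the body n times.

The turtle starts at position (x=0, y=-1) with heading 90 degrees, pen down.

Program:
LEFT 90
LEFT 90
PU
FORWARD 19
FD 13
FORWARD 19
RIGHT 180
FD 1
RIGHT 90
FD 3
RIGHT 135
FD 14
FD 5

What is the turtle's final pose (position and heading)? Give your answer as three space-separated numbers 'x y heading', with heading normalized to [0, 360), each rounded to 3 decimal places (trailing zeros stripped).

Executing turtle program step by step:
Start: pos=(0,-1), heading=90, pen down
LT 90: heading 90 -> 180
LT 90: heading 180 -> 270
PU: pen up
FD 19: (0,-1) -> (0,-20) [heading=270, move]
FD 13: (0,-20) -> (0,-33) [heading=270, move]
FD 19: (0,-33) -> (0,-52) [heading=270, move]
RT 180: heading 270 -> 90
FD 1: (0,-52) -> (0,-51) [heading=90, move]
RT 90: heading 90 -> 0
FD 3: (0,-51) -> (3,-51) [heading=0, move]
RT 135: heading 0 -> 225
FD 14: (3,-51) -> (-6.899,-60.899) [heading=225, move]
FD 5: (-6.899,-60.899) -> (-10.435,-64.435) [heading=225, move]
Final: pos=(-10.435,-64.435), heading=225, 0 segment(s) drawn

Answer: -10.435 -64.435 225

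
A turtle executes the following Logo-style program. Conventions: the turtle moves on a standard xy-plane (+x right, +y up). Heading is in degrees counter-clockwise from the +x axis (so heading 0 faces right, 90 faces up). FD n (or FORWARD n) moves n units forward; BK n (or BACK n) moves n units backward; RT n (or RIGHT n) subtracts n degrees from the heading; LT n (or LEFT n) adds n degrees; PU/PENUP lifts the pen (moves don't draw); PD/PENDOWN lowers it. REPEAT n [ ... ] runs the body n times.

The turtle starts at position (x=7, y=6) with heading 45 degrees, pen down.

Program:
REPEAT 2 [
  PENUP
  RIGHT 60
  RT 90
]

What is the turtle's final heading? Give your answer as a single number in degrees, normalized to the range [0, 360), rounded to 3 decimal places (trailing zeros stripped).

Executing turtle program step by step:
Start: pos=(7,6), heading=45, pen down
REPEAT 2 [
  -- iteration 1/2 --
  PU: pen up
  RT 60: heading 45 -> 345
  RT 90: heading 345 -> 255
  -- iteration 2/2 --
  PU: pen up
  RT 60: heading 255 -> 195
  RT 90: heading 195 -> 105
]
Final: pos=(7,6), heading=105, 0 segment(s) drawn

Answer: 105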